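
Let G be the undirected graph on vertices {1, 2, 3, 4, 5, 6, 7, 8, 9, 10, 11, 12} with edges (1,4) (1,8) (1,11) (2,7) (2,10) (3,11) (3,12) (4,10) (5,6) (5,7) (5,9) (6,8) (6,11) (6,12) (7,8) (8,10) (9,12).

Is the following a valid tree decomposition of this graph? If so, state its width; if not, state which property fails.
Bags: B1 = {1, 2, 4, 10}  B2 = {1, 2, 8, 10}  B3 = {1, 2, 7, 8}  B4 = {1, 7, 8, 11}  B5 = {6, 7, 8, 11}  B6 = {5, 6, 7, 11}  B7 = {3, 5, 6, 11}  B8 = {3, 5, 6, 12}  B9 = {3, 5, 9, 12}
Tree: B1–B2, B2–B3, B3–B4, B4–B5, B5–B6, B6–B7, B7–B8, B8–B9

Checking the three conditions: (i) the bags cover all of {1, 2, 3, 4, 5, 6, 7, 8, 9, 10, 11, 12}; (ii) for each edge, some bag contains both endpoints; (iii) the bags containing any fixed vertex form a subtree. All hold, so the decomposition is valid with width 4 − 1 = 3.

Yes; width 3.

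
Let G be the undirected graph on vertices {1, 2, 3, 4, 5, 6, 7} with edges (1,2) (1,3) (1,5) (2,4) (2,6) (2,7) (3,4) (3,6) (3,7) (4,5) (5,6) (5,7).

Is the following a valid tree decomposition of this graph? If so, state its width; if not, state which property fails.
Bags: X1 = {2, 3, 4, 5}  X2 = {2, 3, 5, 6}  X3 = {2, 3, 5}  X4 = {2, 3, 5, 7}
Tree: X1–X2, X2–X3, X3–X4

No — vertex 1 appears in no bag.

A tree decomposition must satisfy three properties: every vertex lies in some bag; for every edge, both endpoints lie together in some bag; and for every vertex, the bags containing it form a connected subtree. Here vertex 1 appears in no bag, so the decomposition is invalid.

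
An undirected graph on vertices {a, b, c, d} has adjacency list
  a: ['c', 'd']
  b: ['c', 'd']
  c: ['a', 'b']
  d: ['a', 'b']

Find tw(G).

2

A width-2 tree decomposition is:
Bags: B1 = {b, c, d}  B2 = {a, c, d}
Tree: B1–B2
The largest bag has 3 vertices, giving width 2; this decomposition certifies tw(G) ≤ 2. The edges c–b–d–a–c form a cycle, so G is not a tree and its treewidth is at least 2. The upper and lower bounds meet at 2, so that is the treewidth.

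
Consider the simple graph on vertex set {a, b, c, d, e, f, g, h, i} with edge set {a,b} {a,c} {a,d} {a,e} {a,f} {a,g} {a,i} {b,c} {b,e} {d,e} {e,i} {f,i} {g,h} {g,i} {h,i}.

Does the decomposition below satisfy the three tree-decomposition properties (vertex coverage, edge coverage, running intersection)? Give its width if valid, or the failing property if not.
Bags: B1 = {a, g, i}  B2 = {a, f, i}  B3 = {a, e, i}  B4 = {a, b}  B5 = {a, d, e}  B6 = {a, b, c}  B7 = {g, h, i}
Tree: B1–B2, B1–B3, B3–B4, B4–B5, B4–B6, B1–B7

No — edge (e,b) lies in no bag.

A tree decomposition must satisfy three properties: every vertex lies in some bag; for every edge, both endpoints lie together in some bag; and for every vertex, the bags containing it form a connected subtree. Here edge (e,b) lies in no bag, so the decomposition is invalid.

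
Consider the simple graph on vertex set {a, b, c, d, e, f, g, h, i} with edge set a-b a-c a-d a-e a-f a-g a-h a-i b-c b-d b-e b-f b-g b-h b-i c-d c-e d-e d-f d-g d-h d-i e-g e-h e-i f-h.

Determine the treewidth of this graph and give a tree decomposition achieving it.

The largest bag has 5 vertices, giving width 4; this decomposition certifies tw(G) ≤ 4. For the lower bound, the 5 vertices {a, b, d, e, g} are pairwise adjacent, and any tree decomposition puts a clique entirely inside one bag — forcing width ≥ 4. Therefore the treewidth is 4.

Treewidth 4.
One such decomposition:
Bags: B1 = {a, b, d, e, i}  B2 = {a, b, d, e, h}  B3 = {a, b, c, d, e}  B4 = {a, b, d, f, h}  B5 = {a, b, d, e, g}
Tree: B1–B2, B1–B3, B2–B4, B3–B5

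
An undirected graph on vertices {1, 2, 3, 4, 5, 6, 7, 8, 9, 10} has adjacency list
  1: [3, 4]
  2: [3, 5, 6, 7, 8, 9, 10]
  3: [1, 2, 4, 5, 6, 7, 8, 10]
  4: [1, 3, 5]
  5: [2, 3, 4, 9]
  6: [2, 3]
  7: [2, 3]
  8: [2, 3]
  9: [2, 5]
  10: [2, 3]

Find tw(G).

2

A width-2 tree decomposition is:
Bags: B1 = {2, 3, 7}  B2 = {2, 3, 6}  B3 = {2, 3, 5}  B4 = {3, 4, 5}  B5 = {2, 5, 9}  B6 = {2, 3, 10}  B7 = {1, 3, 4}  B8 = {2, 3, 8}
Tree: B1–B2, B1–B3, B3–B4, B3–B5, B1–B6, B4–B7, B6–B8
Each bag holds 3 vertices, so the decomposition has width 2, which upper-bounds the treewidth. On the other hand G contains the 3-clique {2, 5, 9}. A clique must lie in a single bag of any decomposition, so no decomposition can have width below 2. Hence tw(G) = 2 exactly.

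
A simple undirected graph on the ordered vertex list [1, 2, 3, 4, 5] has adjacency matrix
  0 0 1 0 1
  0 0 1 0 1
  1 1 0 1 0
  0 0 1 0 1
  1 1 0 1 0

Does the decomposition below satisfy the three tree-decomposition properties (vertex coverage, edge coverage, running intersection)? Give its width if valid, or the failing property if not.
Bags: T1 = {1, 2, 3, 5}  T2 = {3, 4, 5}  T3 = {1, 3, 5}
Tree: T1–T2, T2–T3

No — bags containing vertex 1 are not connected in the tree.

A tree decomposition must satisfy three properties: every vertex lies in some bag; for every edge, both endpoints lie together in some bag; and for every vertex, the bags containing it form a connected subtree. Here bags containing vertex 1 are not connected in the tree, so the decomposition is invalid.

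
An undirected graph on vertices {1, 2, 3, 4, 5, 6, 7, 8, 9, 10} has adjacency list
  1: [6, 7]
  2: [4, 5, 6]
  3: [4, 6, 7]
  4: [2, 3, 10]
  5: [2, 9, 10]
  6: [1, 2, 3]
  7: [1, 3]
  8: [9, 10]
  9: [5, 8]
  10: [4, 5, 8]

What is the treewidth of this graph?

A width-2 tree decomposition is:
Bags: B1 = {8, 9, 10}  B2 = {5, 9, 10}  B3 = {4, 5, 10}  B4 = {2, 4, 5}  B5 = {2, 3, 4}  B6 = {2, 3, 6}  B7 = {3, 6, 7}  B8 = {1, 6, 7}
Tree: B1–B2, B2–B3, B3–B4, B4–B5, B5–B6, B6–B7, B7–B8
Every bag has size at most 3, so the width is 3 − 1 = 2 and tw(G) ≤ 2. Since 8–9–5–10–8 is a cycle in G, G is not acyclic. Forests are exactly the graphs of treewidth ≤ 1, so tw(G) ≥ 2. Hence tw(G) = 2 exactly.

2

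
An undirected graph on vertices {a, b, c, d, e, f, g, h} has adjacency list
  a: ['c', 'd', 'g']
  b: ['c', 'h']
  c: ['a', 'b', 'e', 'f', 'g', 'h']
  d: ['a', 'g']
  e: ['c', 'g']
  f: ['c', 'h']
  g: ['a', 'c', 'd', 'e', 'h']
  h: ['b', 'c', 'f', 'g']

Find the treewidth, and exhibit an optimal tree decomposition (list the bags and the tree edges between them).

Treewidth 2.
One such decomposition:
Bags: B1 = {c, f, h}  B2 = {c, g, h}  B3 = {a, c, g}  B4 = {a, d, g}  B5 = {c, e, g}  B6 = {b, c, h}
Tree: B1–B2, B2–B3, B3–B4, B3–B5, B2–B6

The largest bag has 3 vertices, giving width 2; this decomposition certifies tw(G) ≤ 2. Conversely, {a, d, g} is a clique of size 3, and the vertices of any clique must share a bag in every tree decomposition; so some bag has ≥ 3 vertices and tw(G) ≥ 2. The upper and lower bounds meet at 2, so that is the treewidth.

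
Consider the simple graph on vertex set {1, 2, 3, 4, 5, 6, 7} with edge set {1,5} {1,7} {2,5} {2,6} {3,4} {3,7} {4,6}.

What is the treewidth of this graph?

A width-2 tree decomposition is:
Bags: B1 = {2, 4, 6}  B2 = {2, 4, 5}  B3 = {1, 4, 5}  B4 = {1, 4, 7}  B5 = {3, 4, 7}
Tree: B1–B2, B2–B3, B3–B4, B4–B5
Every bag has size at most 3, so the width is 3 − 1 = 2 and tw(G) ≤ 2. The edges 4–6–2–5–1–7–3–4 form a cycle, so G is not a tree and its treewidth is at least 2. Hence tw(G) = 2 exactly.

2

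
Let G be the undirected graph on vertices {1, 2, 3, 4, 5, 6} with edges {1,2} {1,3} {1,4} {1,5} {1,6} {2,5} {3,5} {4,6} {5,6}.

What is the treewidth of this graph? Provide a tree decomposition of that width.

Every bag has size at most 3, so the width is 3 − 1 = 2 and tw(G) ≤ 2. Conversely, {1, 4, 6} is a clique of size 3, and the vertices of any clique must share a bag in every tree decomposition; so some bag has ≥ 3 vertices and tw(G) ≥ 2. Hence tw(G) = 2 exactly.

Treewidth 2.
One such decomposition:
Bags: B1 = {1, 3, 5}  B2 = {1, 2, 5}  B3 = {1, 5, 6}  B4 = {1, 4, 6}
Tree: B1–B2, B2–B3, B3–B4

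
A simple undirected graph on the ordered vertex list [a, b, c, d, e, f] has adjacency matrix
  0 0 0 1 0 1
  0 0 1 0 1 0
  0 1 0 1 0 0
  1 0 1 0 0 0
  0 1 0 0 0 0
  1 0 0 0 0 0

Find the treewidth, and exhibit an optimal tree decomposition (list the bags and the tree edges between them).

Treewidth 1.
One optimal decomposition is:
Bags: B1 = {b, c}  B2 = {c, d}  B3 = {b, e}  B4 = {a, d}  B5 = {a, f}
Tree: B1–B2, B1–B3, B2–B4, B4–B5

Each bag holds 2 vertices, so the decomposition has width 1, which upper-bounds the treewidth. Since G has at least one edge (e.g. b–c), it is not an edgeless graph, so tw(G) ≥ 1. Combining the bounds, tw(G) = 1.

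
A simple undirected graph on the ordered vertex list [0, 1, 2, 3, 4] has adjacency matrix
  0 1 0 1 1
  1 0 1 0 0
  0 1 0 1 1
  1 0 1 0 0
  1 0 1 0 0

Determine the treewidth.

A width-2 tree decomposition is:
Bags: B1 = {0, 1, 2}  B2 = {0, 2, 3}  B3 = {0, 2, 4}
Tree: B1–B2, B2–B3
Every bag has size at most 3, so the width is 3 − 1 = 2 and tw(G) ≤ 2. For the lower bound, G contains the cycle 0–1–2–3–0, so G is not a forest; only forests have treewidth ≤ 1, hence tw(G) ≥ 2. The upper and lower bounds meet at 2, so that is the treewidth.

2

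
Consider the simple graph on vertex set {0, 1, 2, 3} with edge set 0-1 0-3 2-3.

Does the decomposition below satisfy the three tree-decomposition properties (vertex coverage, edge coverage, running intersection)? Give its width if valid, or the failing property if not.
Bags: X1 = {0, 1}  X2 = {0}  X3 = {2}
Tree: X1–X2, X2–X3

No — vertex 3 appears in no bag.

A tree decomposition must satisfy three properties: every vertex lies in some bag; for every edge, both endpoints lie together in some bag; and for every vertex, the bags containing it form a connected subtree. Here vertex 3 appears in no bag, so the decomposition is invalid.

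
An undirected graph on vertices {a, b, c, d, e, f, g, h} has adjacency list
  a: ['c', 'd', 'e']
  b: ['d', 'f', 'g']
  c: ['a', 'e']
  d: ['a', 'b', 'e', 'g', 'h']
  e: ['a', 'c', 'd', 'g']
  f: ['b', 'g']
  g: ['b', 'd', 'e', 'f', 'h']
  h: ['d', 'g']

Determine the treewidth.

A width-2 tree decomposition is:
Bags: B1 = {b, d, g}  B2 = {d, e, g}  B3 = {b, f, g}  B4 = {d, g, h}  B5 = {a, d, e}  B6 = {a, c, e}
Tree: B1–B2, B1–B3, B1–B4, B2–B5, B5–B6
The largest bag has 3 vertices, giving width 2; this decomposition certifies tw(G) ≤ 2. For the lower bound, the 3 vertices {d, e, g} are pairwise adjacent, and any tree decomposition puts a clique entirely inside one bag — forcing width ≥ 2. Combining the bounds, tw(G) = 2.

2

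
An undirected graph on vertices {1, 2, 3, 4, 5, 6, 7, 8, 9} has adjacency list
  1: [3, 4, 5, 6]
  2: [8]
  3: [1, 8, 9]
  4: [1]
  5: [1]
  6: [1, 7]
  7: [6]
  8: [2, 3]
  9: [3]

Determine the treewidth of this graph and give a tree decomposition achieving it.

Treewidth 1.
One such decomposition:
Bags: B1 = {1, 3}  B2 = {3, 9}  B3 = {1, 6}  B4 = {6, 7}  B5 = {1, 5}  B6 = {3, 8}  B7 = {1, 4}  B8 = {2, 8}
Tree: B1–B2, B1–B3, B3–B4, B3–B5, B2–B6, B3–B7, B6–B8

Every bag has size at most 2, so the width is 2 − 1 = 1 and tw(G) ≤ 1. Since G has at least one edge (e.g. 1–3), it is not an edgeless graph, so tw(G) ≥ 1. Therefore the treewidth is 1.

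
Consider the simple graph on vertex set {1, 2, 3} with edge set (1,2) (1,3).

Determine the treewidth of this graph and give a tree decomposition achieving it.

Treewidth 1.
Bags: B1 = {1, 2}  B2 = {1, 3}
Tree: B1–B2

Every bag has size at most 2, so the width is 2 − 1 = 1 and tw(G) ≤ 1. G has an edge, so its treewidth is at least 1. Hence tw(G) = 1 exactly.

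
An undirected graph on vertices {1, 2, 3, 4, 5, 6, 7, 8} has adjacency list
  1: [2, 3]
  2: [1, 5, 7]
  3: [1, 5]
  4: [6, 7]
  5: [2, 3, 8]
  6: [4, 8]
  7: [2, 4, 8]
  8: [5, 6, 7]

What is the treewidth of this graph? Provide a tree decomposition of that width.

Treewidth 2.
One optimal decomposition is:
Bags: B1 = {1, 3, 5}  B2 = {1, 2, 5}  B3 = {2, 5, 8}  B4 = {2, 7, 8}  B5 = {6, 7, 8}  B6 = {4, 6, 7}
Tree: B1–B2, B2–B3, B3–B4, B4–B5, B5–B6

The largest bag has 3 vertices, giving width 2; this decomposition certifies tw(G) ≤ 2. Since 3–1–2–5–3 is a cycle in G, G is not acyclic. Forests are exactly the graphs of treewidth ≤ 1, so tw(G) ≥ 2. The upper and lower bounds meet at 2, so that is the treewidth.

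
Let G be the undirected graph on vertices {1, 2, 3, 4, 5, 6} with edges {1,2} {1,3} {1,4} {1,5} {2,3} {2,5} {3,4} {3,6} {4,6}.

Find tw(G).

2

A width-2 tree decomposition is:
Bags: B1 = {3, 4, 6}  B2 = {1, 3, 4}  B3 = {1, 2, 3}  B4 = {1, 2, 5}
Tree: B1–B2, B2–B3, B3–B4
Every bag has size at most 3, so the width is 3 − 1 = 2 and tw(G) ≤ 2. Conversely, {1, 2, 3} is a clique of size 3, and the vertices of any clique must share a bag in every tree decomposition; so some bag has ≥ 3 vertices and tw(G) ≥ 2. Combining the bounds, tw(G) = 2.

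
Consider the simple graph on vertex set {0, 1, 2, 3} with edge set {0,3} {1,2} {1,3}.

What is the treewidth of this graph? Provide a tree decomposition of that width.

The largest bag has 2 vertices, giving width 1; this decomposition certifies tw(G) ≤ 1. Since G has at least one edge (e.g. 1–3), it is not an edgeless graph, so tw(G) ≥ 1. The upper and lower bounds meet at 1, so that is the treewidth.

Treewidth 1.
One optimal decomposition is:
Bags: B1 = {1, 3}  B2 = {1, 2}  B3 = {0, 3}
Tree: B1–B2, B1–B3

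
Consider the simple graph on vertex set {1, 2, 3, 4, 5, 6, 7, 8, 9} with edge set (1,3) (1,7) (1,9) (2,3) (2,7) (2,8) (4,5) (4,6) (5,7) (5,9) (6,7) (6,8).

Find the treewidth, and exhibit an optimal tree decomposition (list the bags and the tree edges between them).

Every bag has size at most 4, so the width is 4 − 1 = 3 and tw(G) ≤ 3. For the lower bound: the 4 vertex sets {2,3,8}, {1}, {7}, {4,5,6,9} are disjoint, each induces a connected subgraph, and every pair is joined by at least one edge of G. Contracting each set to a single vertex therefore yields K_{4} as a minor, and since treewidth is minor-monotone, tw(G) ≥ tw(K_{4}) = 3. The upper and lower bounds meet at 3, so that is the treewidth.

Treewidth 3.
Bags: B1 = {1, 2, 3, 8}  B2 = {1, 2, 7, 8}  B3 = {1, 6, 7, 8}  B4 = {1, 6, 7, 9}  B5 = {5, 6, 7, 9}  B6 = {4, 5, 6, 9}
Tree: B1–B2, B2–B3, B3–B4, B4–B5, B5–B6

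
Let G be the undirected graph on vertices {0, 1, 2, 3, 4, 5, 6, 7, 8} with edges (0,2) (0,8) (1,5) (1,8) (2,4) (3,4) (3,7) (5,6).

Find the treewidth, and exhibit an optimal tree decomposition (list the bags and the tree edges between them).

Treewidth 1.
Bags: B1 = {5, 6}  B2 = {1, 5}  B3 = {1, 8}  B4 = {0, 8}  B5 = {0, 2}  B6 = {2, 4}  B7 = {3, 4}  B8 = {3, 7}
Tree: B1–B2, B2–B3, B3–B4, B4–B5, B5–B6, B6–B7, B7–B8

Every bag has size at most 2, so the width is 2 − 1 = 1 and tw(G) ≤ 1. Any graph with an edge has treewidth ≥ 1, and G has the edge 6–5. Hence tw(G) = 1 exactly.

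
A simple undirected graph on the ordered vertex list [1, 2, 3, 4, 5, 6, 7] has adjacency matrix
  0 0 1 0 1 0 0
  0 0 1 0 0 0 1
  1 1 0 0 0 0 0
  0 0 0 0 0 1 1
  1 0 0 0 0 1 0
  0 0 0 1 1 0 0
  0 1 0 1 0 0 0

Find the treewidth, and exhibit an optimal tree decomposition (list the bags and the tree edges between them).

The largest bag has 3 vertices, giving width 2; this decomposition certifies tw(G) ≤ 2. The edges 7–4–6–5–1–3–2–7 form a cycle, so G is not a tree and its treewidth is at least 2. The upper and lower bounds meet at 2, so that is the treewidth.

Treewidth 2.
One optimal decomposition is:
Bags: B1 = {4, 6, 7}  B2 = {5, 6, 7}  B3 = {1, 5, 7}  B4 = {1, 3, 7}  B5 = {2, 3, 7}
Tree: B1–B2, B2–B3, B3–B4, B4–B5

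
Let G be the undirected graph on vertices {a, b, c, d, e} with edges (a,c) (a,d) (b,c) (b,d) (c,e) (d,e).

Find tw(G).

2

A width-2 tree decomposition is:
Bags: B1 = {c, d, e}  B2 = {b, c, d}  B3 = {a, c, d}
Tree: B1–B2, B2–B3
The largest bag has 3 vertices, giving width 2; this decomposition certifies tw(G) ≤ 2. Since d–e–c–b–d is a cycle in G, G is not acyclic. Forests are exactly the graphs of treewidth ≤ 1, so tw(G) ≥ 2. Hence tw(G) = 2 exactly.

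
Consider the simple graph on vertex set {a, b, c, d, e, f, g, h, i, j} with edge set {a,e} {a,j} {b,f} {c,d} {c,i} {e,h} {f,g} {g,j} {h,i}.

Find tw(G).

1

A width-1 tree decomposition is:
Bags: B1 = {b, f}  B2 = {f, g}  B3 = {g, j}  B4 = {a, j}  B5 = {a, e}  B6 = {e, h}  B7 = {h, i}  B8 = {c, i}  B9 = {c, d}
Tree: B1–B2, B2–B3, B3–B4, B4–B5, B5–B6, B6–B7, B7–B8, B8–B9
Each bag holds 2 vertices, so the decomposition has width 1, which upper-bounds the treewidth. G has an edge, so its treewidth is at least 1. Hence tw(G) = 1 exactly.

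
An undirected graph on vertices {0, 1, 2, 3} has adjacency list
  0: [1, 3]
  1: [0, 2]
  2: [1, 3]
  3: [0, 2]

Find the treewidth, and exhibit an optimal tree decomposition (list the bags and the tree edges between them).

The largest bag has 3 vertices, giving width 2; this decomposition certifies tw(G) ≤ 2. The edges 0–3–2–1–0 form a cycle, so G is not a tree and its treewidth is at least 2. The upper and lower bounds meet at 2, so that is the treewidth.

Treewidth 2.
One such decomposition:
Bags: B1 = {0, 2, 3}  B2 = {0, 1, 2}
Tree: B1–B2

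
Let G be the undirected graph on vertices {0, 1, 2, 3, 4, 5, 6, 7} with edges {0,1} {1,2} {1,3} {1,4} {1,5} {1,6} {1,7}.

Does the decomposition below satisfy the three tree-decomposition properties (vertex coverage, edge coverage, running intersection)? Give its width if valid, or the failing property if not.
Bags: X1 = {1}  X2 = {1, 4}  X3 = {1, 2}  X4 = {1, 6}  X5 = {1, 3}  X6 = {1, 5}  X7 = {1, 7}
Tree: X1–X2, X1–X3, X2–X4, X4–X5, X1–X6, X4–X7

No — vertex 0 appears in no bag.

A tree decomposition must satisfy three properties: every vertex lies in some bag; for every edge, both endpoints lie together in some bag; and for every vertex, the bags containing it form a connected subtree. Here vertex 0 appears in no bag, so the decomposition is invalid.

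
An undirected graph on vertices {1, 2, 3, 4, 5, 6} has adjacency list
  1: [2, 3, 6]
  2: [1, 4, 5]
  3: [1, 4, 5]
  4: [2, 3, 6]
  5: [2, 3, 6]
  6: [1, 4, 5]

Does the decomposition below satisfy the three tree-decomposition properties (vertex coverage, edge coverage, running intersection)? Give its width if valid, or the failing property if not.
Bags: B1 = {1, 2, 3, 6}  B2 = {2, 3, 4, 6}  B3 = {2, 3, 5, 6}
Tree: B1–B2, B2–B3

Vertex coverage: the bags together contain {1, 2, 3, 4, 5, 6}, the full vertex set. Edge coverage: each edge of G has both endpoints in at least one bag. Running intersection: for every vertex, the bags containing it form a connected subtree. All three properties hold, so this is a valid tree decomposition of width max|bag| − 1 = 3, and hence tw(G) ≤ 3.

Yes; width 3.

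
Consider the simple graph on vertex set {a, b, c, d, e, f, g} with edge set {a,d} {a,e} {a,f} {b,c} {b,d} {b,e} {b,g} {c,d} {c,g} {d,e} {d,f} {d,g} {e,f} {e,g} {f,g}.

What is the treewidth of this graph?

3

A width-3 tree decomposition is:
Bags: B1 = {b, d, e, g}  B2 = {d, e, f, g}  B3 = {a, d, e, f}  B4 = {b, c, d, g}
Tree: B1–B2, B2–B3, B1–B4
Every bag has size at most 4, so the width is 4 − 1 = 3 and tw(G) ≤ 3. Conversely, {d, e, f, g} is a clique of size 4, and the vertices of any clique must share a bag in every tree decomposition; so some bag has ≥ 4 vertices and tw(G) ≥ 3. Hence tw(G) = 3 exactly.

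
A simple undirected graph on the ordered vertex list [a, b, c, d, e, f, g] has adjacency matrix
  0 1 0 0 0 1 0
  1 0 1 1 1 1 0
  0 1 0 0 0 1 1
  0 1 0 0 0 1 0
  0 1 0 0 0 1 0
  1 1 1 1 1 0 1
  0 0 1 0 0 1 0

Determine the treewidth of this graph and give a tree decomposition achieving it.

Each bag holds 3 vertices, so the decomposition has width 2, which upper-bounds the treewidth. For the lower bound, the 3 vertices {c, f, g} are pairwise adjacent, and any tree decomposition puts a clique entirely inside one bag — forcing width ≥ 2. Hence tw(G) = 2 exactly.

Treewidth 2.
One such decomposition:
Bags: B1 = {b, c, f}  B2 = {c, f, g}  B3 = {a, b, f}  B4 = {b, e, f}  B5 = {b, d, f}
Tree: B1–B2, B1–B3, B1–B4, B3–B5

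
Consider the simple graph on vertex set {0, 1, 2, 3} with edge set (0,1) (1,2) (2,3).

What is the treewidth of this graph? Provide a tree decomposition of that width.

The largest bag has 2 vertices, giving width 1; this decomposition certifies tw(G) ≤ 1. G has an edge, so its treewidth is at least 1. Therefore the treewidth is 1.

Treewidth 1.
One optimal decomposition is:
Bags: B1 = {1, 2}  B2 = {2, 3}  B3 = {0, 1}
Tree: B1–B2, B1–B3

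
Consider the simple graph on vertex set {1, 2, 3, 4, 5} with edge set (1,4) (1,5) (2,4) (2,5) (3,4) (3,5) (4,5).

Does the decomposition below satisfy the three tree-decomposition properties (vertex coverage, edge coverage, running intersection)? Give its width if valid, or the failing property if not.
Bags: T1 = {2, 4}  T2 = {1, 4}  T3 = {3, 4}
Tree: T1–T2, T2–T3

A tree decomposition must satisfy three properties: every vertex lies in some bag; for every edge, both endpoints lie together in some bag; and for every vertex, the bags containing it form a connected subtree. Here vertex 5 appears in no bag, so the decomposition is invalid.

No — vertex 5 appears in no bag.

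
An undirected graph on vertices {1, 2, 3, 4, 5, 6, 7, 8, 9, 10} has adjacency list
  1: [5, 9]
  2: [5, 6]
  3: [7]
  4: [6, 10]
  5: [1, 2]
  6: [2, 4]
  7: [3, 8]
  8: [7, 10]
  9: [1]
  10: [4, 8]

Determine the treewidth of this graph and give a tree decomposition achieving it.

Each bag holds 2 vertices, so the decomposition has width 1, which upper-bounds the treewidth. Since G has at least one edge (e.g. 9–1), it is not an edgeless graph, so tw(G) ≥ 1. Hence tw(G) = 1 exactly.

Treewidth 1.
Bags: B1 = {1, 9}  B2 = {1, 5}  B3 = {2, 5}  B4 = {2, 6}  B5 = {4, 6}  B6 = {4, 10}  B7 = {8, 10}  B8 = {7, 8}  B9 = {3, 7}
Tree: B1–B2, B2–B3, B3–B4, B4–B5, B5–B6, B6–B7, B7–B8, B8–B9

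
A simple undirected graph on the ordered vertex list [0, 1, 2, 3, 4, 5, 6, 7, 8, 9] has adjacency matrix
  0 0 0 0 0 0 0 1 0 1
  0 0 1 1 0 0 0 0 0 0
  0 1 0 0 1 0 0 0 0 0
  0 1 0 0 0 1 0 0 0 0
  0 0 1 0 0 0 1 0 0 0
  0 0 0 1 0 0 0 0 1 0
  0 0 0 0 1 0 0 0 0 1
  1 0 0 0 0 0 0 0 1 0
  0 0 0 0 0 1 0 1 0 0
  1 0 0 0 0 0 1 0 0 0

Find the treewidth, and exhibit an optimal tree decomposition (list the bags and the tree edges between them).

The largest bag has 3 vertices, giving width 2; this decomposition certifies tw(G) ≤ 2. The edges 2–1–3–5–8–7–0–9–6–4–2 form a cycle, so G is not a tree and its treewidth is at least 2. Combining the bounds, tw(G) = 2.

Treewidth 2.
One optimal decomposition is:
Bags: B1 = {1, 2, 3}  B2 = {2, 3, 5}  B3 = {2, 5, 8}  B4 = {2, 7, 8}  B5 = {0, 2, 7}  B6 = {0, 2, 9}  B7 = {2, 6, 9}  B8 = {2, 4, 6}
Tree: B1–B2, B2–B3, B3–B4, B4–B5, B5–B6, B6–B7, B7–B8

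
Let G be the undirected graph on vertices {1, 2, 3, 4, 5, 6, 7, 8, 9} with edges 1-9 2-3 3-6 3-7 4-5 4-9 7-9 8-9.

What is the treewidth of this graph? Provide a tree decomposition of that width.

Treewidth 1.
One optimal decomposition is:
Bags: B1 = {7, 9}  B2 = {4, 9}  B3 = {3, 7}  B4 = {8, 9}  B5 = {4, 5}  B6 = {2, 3}  B7 = {3, 6}  B8 = {1, 9}
Tree: B1–B2, B1–B3, B2–B4, B2–B5, B3–B6, B6–B7, B2–B8

Each bag holds 2 vertices, so the decomposition has width 1, which upper-bounds the treewidth. Since G has at least one edge (e.g. 9–7), it is not an edgeless graph, so tw(G) ≥ 1. The upper and lower bounds meet at 1, so that is the treewidth.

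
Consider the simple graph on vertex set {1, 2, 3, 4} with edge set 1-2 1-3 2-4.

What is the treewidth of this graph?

1

A width-1 tree decomposition is:
Bags: B1 = {1, 2}  B2 = {2, 4}  B3 = {1, 3}
Tree: B1–B2, B1–B3
The largest bag has 2 vertices, giving width 1; this decomposition certifies tw(G) ≤ 1. G has an edge, so its treewidth is at least 1. Hence tw(G) = 1 exactly.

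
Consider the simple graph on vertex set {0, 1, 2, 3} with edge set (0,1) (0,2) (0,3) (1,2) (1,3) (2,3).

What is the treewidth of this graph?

A width-3 tree decomposition is:
Bags: B1 = {0, 1, 2, 3}
Tree: (single bag)
With just one bag of size 4, the width is 4 − 1 = 3, so tw(G) ≤ 3. For the lower bound, the 4 vertices {0, 1, 2, 3} are pairwise adjacent, and any tree decomposition puts a clique entirely inside one bag — forcing width ≥ 3. Therefore the treewidth is 3.

3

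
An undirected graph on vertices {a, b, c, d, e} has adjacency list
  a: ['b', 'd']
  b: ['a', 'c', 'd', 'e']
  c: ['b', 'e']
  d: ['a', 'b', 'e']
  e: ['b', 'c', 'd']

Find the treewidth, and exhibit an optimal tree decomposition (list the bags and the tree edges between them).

Treewidth 2.
Bags: B1 = {b, d, e}  B2 = {b, c, e}  B3 = {a, b, d}
Tree: B1–B2, B1–B3

Every bag has size at most 3, so the width is 3 − 1 = 2 and tw(G) ≤ 2. Conversely, {b, d, e} is a clique of size 3, and the vertices of any clique must share a bag in every tree decomposition; so some bag has ≥ 3 vertices and tw(G) ≥ 2. The upper and lower bounds meet at 2, so that is the treewidth.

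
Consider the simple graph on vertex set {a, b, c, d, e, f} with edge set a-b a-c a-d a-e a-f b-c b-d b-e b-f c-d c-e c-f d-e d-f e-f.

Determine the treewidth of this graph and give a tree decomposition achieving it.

A single bag containing all 6 vertices is trivially a valid decomposition of width 5. For the lower bound, the 6 vertices {a, b, c, d, e, f} are pairwise adjacent, and any tree decomposition puts a clique entirely inside one bag — forcing width ≥ 5. Therefore the treewidth is 5.

Treewidth 5.
Bags: B1 = {a, b, c, d, e, f}
Tree: (single bag)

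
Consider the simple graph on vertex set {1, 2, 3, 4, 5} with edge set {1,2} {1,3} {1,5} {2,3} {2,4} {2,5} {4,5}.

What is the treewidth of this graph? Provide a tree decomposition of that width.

Every bag has size at most 3, so the width is 3 − 1 = 2 and tw(G) ≤ 2. For the lower bound, the 3 vertices {1, 2, 3} are pairwise adjacent, and any tree decomposition puts a clique entirely inside one bag — forcing width ≥ 2. Hence tw(G) = 2 exactly.

Treewidth 2.
Bags: B1 = {2, 4, 5}  B2 = {1, 2, 5}  B3 = {1, 2, 3}
Tree: B1–B2, B2–B3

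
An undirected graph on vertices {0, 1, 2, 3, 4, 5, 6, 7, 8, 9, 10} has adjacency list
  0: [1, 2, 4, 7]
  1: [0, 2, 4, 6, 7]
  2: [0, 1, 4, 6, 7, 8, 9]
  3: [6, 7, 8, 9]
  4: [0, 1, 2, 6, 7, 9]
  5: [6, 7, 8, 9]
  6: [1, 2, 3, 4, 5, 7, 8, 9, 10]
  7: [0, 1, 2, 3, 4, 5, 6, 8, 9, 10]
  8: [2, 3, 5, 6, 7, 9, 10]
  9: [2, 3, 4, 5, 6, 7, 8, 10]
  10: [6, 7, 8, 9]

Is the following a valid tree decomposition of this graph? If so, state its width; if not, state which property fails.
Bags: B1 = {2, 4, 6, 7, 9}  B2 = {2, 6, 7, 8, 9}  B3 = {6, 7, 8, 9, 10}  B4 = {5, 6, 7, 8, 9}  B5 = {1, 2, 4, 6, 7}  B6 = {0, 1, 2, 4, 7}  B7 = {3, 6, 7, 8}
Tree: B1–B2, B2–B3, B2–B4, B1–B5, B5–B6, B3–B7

No — edge (9,3) lies in no bag.

A tree decomposition must satisfy three properties: every vertex lies in some bag; for every edge, both endpoints lie together in some bag; and for every vertex, the bags containing it form a connected subtree. Here edge (9,3) lies in no bag, so the decomposition is invalid.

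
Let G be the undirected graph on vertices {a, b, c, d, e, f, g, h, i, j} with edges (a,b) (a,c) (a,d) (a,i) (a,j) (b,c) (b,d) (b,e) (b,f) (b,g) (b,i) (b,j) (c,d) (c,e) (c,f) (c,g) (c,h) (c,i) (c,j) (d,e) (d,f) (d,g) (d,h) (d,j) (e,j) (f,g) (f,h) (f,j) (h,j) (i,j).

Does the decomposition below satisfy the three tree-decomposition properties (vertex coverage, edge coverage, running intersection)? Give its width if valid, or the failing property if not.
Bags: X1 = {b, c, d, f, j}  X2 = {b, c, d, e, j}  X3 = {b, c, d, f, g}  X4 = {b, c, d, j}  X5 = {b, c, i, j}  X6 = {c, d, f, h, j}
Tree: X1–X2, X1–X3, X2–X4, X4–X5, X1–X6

No — vertex a appears in no bag.

A tree decomposition must satisfy three properties: every vertex lies in some bag; for every edge, both endpoints lie together in some bag; and for every vertex, the bags containing it form a connected subtree. Here vertex a appears in no bag, so the decomposition is invalid.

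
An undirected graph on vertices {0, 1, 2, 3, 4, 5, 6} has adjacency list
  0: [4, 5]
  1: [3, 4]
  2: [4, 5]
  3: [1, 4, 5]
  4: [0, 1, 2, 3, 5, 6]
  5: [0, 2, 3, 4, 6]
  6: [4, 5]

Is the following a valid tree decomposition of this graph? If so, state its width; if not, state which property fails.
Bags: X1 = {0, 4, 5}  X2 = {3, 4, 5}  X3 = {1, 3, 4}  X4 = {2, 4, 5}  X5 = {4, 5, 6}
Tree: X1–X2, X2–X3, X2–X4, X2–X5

Yes; width 2.

Vertex coverage: the bags together contain {0, 1, 2, 3, 4, 5, 6}, the full vertex set. Edge coverage: each edge of G has both endpoints in at least one bag. Running intersection: for every vertex, the bags containing it form a connected subtree. All three properties hold, so this is a valid tree decomposition of width max|bag| − 1 = 2, and hence tw(G) ≤ 2.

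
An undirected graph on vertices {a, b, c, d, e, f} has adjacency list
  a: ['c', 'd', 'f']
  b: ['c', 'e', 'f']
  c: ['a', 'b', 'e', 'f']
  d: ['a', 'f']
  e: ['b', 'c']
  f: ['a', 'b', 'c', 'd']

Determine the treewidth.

A width-2 tree decomposition is:
Bags: B1 = {b, c, e}  B2 = {b, c, f}  B3 = {a, c, f}  B4 = {a, d, f}
Tree: B1–B2, B2–B3, B3–B4
Each bag holds 3 vertices, so the decomposition has width 2, which upper-bounds the treewidth. For the lower bound, the 3 vertices {a, d, f} are pairwise adjacent, and any tree decomposition puts a clique entirely inside one bag — forcing width ≥ 2. The upper and lower bounds meet at 2, so that is the treewidth.

2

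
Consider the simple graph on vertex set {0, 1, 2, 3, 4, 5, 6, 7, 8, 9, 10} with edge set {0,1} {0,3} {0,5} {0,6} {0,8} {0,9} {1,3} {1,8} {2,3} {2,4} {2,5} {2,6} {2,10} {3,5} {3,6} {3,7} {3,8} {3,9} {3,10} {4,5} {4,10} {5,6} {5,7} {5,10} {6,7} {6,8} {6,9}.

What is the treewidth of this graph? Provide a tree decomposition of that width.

Treewidth 3.
Bags: B1 = {0, 3, 5, 6}  B2 = {0, 3, 6, 8}  B3 = {2, 3, 5, 6}  B4 = {2, 3, 5, 10}  B5 = {0, 3, 6, 9}  B6 = {3, 5, 6, 7}  B7 = {0, 1, 3, 8}  B8 = {2, 4, 5, 10}
Tree: B1–B2, B1–B3, B3–B4, B2–B5, B1–B6, B2–B7, B4–B8

The largest bag has 4 vertices, giving width 3; this decomposition certifies tw(G) ≤ 3. On the other hand G contains the 4-clique {0, 1, 3, 8}. A clique must lie in a single bag of any decomposition, so no decomposition can have width below 3. The upper and lower bounds meet at 3, so that is the treewidth.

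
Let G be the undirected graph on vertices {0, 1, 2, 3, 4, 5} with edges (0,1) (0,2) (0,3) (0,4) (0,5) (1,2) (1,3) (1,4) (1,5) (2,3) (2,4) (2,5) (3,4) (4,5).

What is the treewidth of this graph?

4

A width-4 tree decomposition is:
Bags: B1 = {0, 1, 2, 3, 4}  B2 = {0, 1, 2, 4, 5}
Tree: B1–B2
Every bag has size at most 5, so the width is 5 − 1 = 4 and tw(G) ≤ 4. On the other hand G contains the 5-clique {0, 1, 2, 3, 4}. A clique must lie in a single bag of any decomposition, so no decomposition can have width below 4. Therefore the treewidth is 4.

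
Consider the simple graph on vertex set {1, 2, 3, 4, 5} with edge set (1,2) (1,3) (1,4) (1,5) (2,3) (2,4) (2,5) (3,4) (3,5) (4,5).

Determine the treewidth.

A width-4 tree decomposition is:
Bags: B1 = {1, 2, 3, 4, 5}
Tree: (single bag)
With just one bag of size 5, the width is 5 − 1 = 4, so tw(G) ≤ 4. On the other hand G contains the 5-clique {1, 2, 3, 4, 5}. A clique must lie in a single bag of any decomposition, so no decomposition can have width below 4. Therefore the treewidth is 4.

4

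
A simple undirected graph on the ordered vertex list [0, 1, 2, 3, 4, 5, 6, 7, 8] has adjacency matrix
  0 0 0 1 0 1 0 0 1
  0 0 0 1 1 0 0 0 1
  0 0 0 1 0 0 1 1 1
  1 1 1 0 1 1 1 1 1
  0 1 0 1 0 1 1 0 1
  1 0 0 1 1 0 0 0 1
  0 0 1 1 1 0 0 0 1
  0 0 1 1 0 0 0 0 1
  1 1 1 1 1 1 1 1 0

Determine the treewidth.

A width-3 tree decomposition is:
Bags: B1 = {2, 3, 6, 8}  B2 = {3, 4, 6, 8}  B3 = {2, 3, 7, 8}  B4 = {3, 4, 5, 8}  B5 = {1, 3, 4, 8}  B6 = {0, 3, 5, 8}
Tree: B1–B2, B1–B3, B2–B4, B2–B5, B4–B6
Each bag holds 4 vertices, so the decomposition has width 3, which upper-bounds the treewidth. On the other hand G contains the 4-clique {0, 3, 5, 8}. A clique must lie in a single bag of any decomposition, so no decomposition can have width below 3. The upper and lower bounds meet at 3, so that is the treewidth.

3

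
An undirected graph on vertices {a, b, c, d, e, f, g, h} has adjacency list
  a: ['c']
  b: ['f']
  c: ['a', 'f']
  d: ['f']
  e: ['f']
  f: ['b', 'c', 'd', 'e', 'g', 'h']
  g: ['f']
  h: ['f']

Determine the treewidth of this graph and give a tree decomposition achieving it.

Treewidth 1.
Bags: B1 = {c, f}  B2 = {b, f}  B3 = {f, g}  B4 = {e, f}  B5 = {d, f}  B6 = {a, c}  B7 = {f, h}
Tree: B1–B2, B2–B3, B2–B4, B3–B5, B1–B6, B2–B7

Each bag holds 2 vertices, so the decomposition has width 1, which upper-bounds the treewidth. Any graph with an edge has treewidth ≥ 1, and G has the edge f–c. Hence tw(G) = 1 exactly.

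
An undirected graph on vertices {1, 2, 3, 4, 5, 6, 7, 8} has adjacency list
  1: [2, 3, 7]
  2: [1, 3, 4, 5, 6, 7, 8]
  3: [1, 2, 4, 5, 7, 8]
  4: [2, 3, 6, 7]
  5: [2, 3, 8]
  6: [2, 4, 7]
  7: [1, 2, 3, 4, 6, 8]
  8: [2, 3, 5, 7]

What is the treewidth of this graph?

3

A width-3 tree decomposition is:
Bags: B1 = {1, 2, 3, 7}  B2 = {2, 3, 4, 7}  B3 = {2, 4, 6, 7}  B4 = {2, 3, 7, 8}  B5 = {2, 3, 5, 8}
Tree: B1–B2, B2–B3, B1–B4, B4–B5
The largest bag has 4 vertices, giving width 3; this decomposition certifies tw(G) ≤ 3. For the lower bound, the 4 vertices {2, 3, 5, 8} are pairwise adjacent, and any tree decomposition puts a clique entirely inside one bag — forcing width ≥ 3. The upper and lower bounds meet at 3, so that is the treewidth.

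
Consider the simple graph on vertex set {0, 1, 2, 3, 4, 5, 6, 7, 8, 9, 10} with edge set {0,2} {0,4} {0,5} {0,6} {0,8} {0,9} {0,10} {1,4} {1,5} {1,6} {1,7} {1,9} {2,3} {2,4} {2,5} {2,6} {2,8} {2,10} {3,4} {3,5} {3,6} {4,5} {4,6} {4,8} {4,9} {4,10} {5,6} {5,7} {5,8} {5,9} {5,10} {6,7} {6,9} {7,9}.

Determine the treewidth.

4

A width-4 tree decomposition is:
Bags: B1 = {0, 4, 5, 6, 9}  B2 = {0, 2, 4, 5, 6}  B3 = {0, 2, 4, 5, 8}  B4 = {1, 4, 5, 6, 9}  B5 = {1, 5, 6, 7, 9}  B6 = {0, 2, 4, 5, 10}  B7 = {2, 3, 4, 5, 6}
Tree: B1–B2, B2–B3, B1–B4, B4–B5, B3–B6, B2–B7
Every bag has size at most 5, so the width is 5 − 1 = 4 and tw(G) ≤ 4. Conversely, {0, 4, 5, 6, 9} is a clique of size 5, and the vertices of any clique must share a bag in every tree decomposition; so some bag has ≥ 5 vertices and tw(G) ≥ 4. Hence tw(G) = 4 exactly.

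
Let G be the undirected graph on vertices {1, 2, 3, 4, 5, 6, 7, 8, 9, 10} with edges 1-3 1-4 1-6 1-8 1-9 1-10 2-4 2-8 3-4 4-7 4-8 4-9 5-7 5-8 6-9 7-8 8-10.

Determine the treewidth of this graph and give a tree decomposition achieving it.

Treewidth 2.
Bags: B1 = {1, 4, 8}  B2 = {1, 4, 9}  B3 = {1, 6, 9}  B4 = {2, 4, 8}  B5 = {1, 3, 4}  B6 = {4, 7, 8}  B7 = {1, 8, 10}  B8 = {5, 7, 8}
Tree: B1–B2, B2–B3, B1–B4, B1–B5, B4–B6, B1–B7, B6–B8

The largest bag has 3 vertices, giving width 2; this decomposition certifies tw(G) ≤ 2. For the lower bound, the 3 vertices {1, 8, 10} are pairwise adjacent, and any tree decomposition puts a clique entirely inside one bag — forcing width ≥ 2. The upper and lower bounds meet at 2, so that is the treewidth.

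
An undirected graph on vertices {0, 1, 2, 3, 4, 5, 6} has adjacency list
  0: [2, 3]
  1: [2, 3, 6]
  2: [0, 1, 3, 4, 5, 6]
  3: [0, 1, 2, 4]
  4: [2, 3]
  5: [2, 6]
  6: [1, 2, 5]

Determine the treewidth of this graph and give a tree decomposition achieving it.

Every bag has size at most 3, so the width is 3 − 1 = 2 and tw(G) ≤ 2. Conversely, {0, 2, 3} is a clique of size 3, and the vertices of any clique must share a bag in every tree decomposition; so some bag has ≥ 3 vertices and tw(G) ≥ 2. Hence tw(G) = 2 exactly.

Treewidth 2.
One optimal decomposition is:
Bags: B1 = {1, 2, 6}  B2 = {1, 2, 3}  B3 = {0, 2, 3}  B4 = {2, 5, 6}  B5 = {2, 3, 4}
Tree: B1–B2, B2–B3, B1–B4, B3–B5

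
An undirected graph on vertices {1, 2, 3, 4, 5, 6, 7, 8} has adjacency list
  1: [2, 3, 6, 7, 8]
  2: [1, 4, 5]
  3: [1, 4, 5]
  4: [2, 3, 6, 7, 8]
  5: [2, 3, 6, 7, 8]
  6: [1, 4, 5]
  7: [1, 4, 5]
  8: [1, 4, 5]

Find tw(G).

A width-3 tree decomposition is:
Bags: B1 = {1, 4, 5, 6}  B2 = {1, 4, 5, 8}  B3 = {1, 4, 5, 7}  B4 = {1, 3, 4, 5}  B5 = {1, 2, 4, 5}
Tree: B1–B2, B2–B3, B3–B4, B4–B5
The largest bag has 4 vertices, giving width 3; this decomposition certifies tw(G) ≤ 3. For the lower bound: the 4 vertex sets {1,6}, {5,8}, {4}, {7} are disjoint, each induces a connected subgraph, and every pair is joined by at least one edge of G. Contracting each set to a single vertex therefore yields K_{4} as a minor, and since treewidth is minor-monotone, tw(G) ≥ tw(K_{4}) = 3. Hence tw(G) = 3 exactly.

3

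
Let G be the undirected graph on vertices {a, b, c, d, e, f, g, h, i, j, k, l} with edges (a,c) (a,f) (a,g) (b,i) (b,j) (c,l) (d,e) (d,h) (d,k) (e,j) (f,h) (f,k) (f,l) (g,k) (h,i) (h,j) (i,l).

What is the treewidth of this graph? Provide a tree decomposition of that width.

Treewidth 3.
Bags: B1 = {b, e, i, j}  B2 = {e, h, i, j}  B3 = {d, e, h, i}  B4 = {d, h, i, l}  B5 = {d, f, h, l}  B6 = {d, f, k, l}  B7 = {c, f, k, l}  B8 = {a, c, f, k}  B9 = {a, c, g, k}
Tree: B1–B2, B2–B3, B3–B4, B4–B5, B5–B6, B6–B7, B7–B8, B8–B9

Each bag holds 4 vertices, so the decomposition has width 3, which upper-bounds the treewidth. For the lower bound: the 4 vertex sets {b,e,j}, {i}, {h}, {d,f,k,l} are disjoint, each induces a connected subgraph, and every pair is joined by at least one edge of G. Contracting each set to a single vertex therefore yields K_{4} as a minor, and since treewidth is minor-monotone, tw(G) ≥ tw(K_{4}) = 3. Therefore the treewidth is 3.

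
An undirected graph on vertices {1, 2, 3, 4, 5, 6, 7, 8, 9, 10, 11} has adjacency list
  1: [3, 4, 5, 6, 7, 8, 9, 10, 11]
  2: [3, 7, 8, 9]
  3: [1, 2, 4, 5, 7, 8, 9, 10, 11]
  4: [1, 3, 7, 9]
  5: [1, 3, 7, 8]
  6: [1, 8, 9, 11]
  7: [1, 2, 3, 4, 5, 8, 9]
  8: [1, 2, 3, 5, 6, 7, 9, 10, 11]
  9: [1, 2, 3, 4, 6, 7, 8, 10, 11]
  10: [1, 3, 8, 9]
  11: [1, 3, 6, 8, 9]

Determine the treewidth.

A width-4 tree decomposition is:
Bags: B1 = {1, 3, 8, 9, 11}  B2 = {1, 3, 7, 8, 9}  B3 = {1, 3, 8, 9, 10}  B4 = {2, 3, 7, 8, 9}  B5 = {1, 3, 4, 7, 9}  B6 = {1, 6, 8, 9, 11}  B7 = {1, 3, 5, 7, 8}
Tree: B1–B2, B1–B3, B2–B4, B2–B5, B1–B6, B2–B7
Every bag has size at most 5, so the width is 5 − 1 = 4 and tw(G) ≤ 4. Conversely, {1, 3, 8, 9, 10} is a clique of size 5, and the vertices of any clique must share a bag in every tree decomposition; so some bag has ≥ 5 vertices and tw(G) ≥ 4. Hence tw(G) = 4 exactly.

4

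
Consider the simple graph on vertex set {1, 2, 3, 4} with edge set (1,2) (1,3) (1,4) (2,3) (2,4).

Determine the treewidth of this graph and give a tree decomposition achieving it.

Treewidth 2.
Bags: B1 = {1, 2, 4}  B2 = {1, 2, 3}
Tree: B1–B2

Every bag has size at most 3, so the width is 3 − 1 = 2 and tw(G) ≤ 2. For the lower bound, the 3 vertices {1, 2, 3} are pairwise adjacent, and any tree decomposition puts a clique entirely inside one bag — forcing width ≥ 2. Hence tw(G) = 2 exactly.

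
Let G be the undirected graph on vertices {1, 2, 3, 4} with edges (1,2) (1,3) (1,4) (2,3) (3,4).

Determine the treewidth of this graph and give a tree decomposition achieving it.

Treewidth 2.
Bags: B1 = {1, 2, 3}  B2 = {1, 3, 4}
Tree: B1–B2

Every bag has size at most 3, so the width is 3 − 1 = 2 and tw(G) ≤ 2. On the other hand G contains the 3-clique {1, 2, 3}. A clique must lie in a single bag of any decomposition, so no decomposition can have width below 2. The upper and lower bounds meet at 2, so that is the treewidth.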